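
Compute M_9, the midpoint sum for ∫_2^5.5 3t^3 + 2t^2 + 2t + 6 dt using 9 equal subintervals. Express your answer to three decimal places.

825.553

Δt = (5.5 − 2)/9 = 7/18.
Midpoints: 79/36, 31/12, 107/36, 121/36, 3.75, 149/36, 163/36, 59/12, 191/36.
f(79/36) = 804391/15552, f(31/12) = 76.234375, f(107/36) = 1685579/15552, f(121/36) = 2320801/15552, f(3.75) = 199.828125, f(149/36) = 4062821/15552, f(163/36) = 5202547/15552, f(59/12) = 242347/576, f(191/36) = 8101751/15552.
Sum = Δt · [f(79/36) + f(31/12) + f(107/36) + ...].
Sum ≈ 825.553.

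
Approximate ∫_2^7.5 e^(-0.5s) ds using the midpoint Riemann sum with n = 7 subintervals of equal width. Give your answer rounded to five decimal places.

Δs = (7.5 − 2)/7 = 11/14.
Midpoints: 67/28, 89/28, 111/28, 4.75, 155/28, 177/28, 199/28.
f(67/28) ≈ 0.30227, f(89/28) ≈ 0.20407, f(111/28) ≈ 0.13777, f(4.75) ≈ 0.09301, f(155/28) ≈ 0.06280, f(177/28) ≈ 0.04240, f(199/28) ≈ 0.02862.
Sum = Δs · [f(67/28) + f(89/28) + f(111/28) + ...].
Sum ≈ 0.68431.

0.68431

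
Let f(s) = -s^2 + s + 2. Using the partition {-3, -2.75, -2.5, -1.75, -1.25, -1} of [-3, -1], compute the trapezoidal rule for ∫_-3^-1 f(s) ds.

Subinterval widths: 0.25, 0.25, 0.75, 0.5, 0.25.
f(-3) = -10, f(-2.75) = -8.3125, f(-2.5) = -6.75, f(-1.75) = -2.8125, f(-1.25) = -0.8125, f(-1) = 0.
On each subinterval the trapezoid contributes (Δs_i/2)·[f(s_{i-1}) + f(s_i)].
Sum = -8.765625.

-8.765625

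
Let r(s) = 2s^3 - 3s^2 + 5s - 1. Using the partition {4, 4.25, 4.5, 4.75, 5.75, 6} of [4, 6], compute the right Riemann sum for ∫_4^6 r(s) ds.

505.03125

Subinterval widths: 0.25, 0.25, 0.25, 1, 0.25.
Right endpoints: 4.25, 4.5, 4.75, 5.75, 6.
r(4.25) = 119.59375, r(4.5) = 143, r(4.75) = 169.40625, r(5.75) = 308.78125, r(6) = 353.
Sum = Σ Δs_i · r(s_i).
Sum = 505.03125.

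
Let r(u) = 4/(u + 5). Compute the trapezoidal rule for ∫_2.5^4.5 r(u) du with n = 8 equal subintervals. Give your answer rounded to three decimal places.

Δu = (4.5 − 2.5)/8 = 0.25.
r(2.5) = 8/15, r(2.75) = 16/31, r(3) = 0.5, r(3.25) = 16/33, r(3.5) = 8/17, r(3.75) = 16/35, r(4) = 4/9, r(4.25) = 16/37, r(4.5) = 8/19.
T_8 = (Δu/2)·[r(u_0) + 2r(u_1) + ... + 2r(u_{7}) + r(u_8)].
Sum ≈ 0.946.

0.946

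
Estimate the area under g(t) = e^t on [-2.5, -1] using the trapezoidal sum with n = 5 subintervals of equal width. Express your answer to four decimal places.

0.2879

Δt = (-1 − (-2.5))/5 = 0.3.
g(-2.5) ≈ 0.0821, g(-2.2) ≈ 0.1108, g(-1.9) ≈ 0.1496, g(-1.6) ≈ 0.2019, g(-1.3) ≈ 0.2725, g(-1) ≈ 0.3679.
T_5 = (Δt/2)·[g(t_0) + 2g(t_1) + ... + 2g(t_{4}) + g(t_5)].
Sum ≈ 0.2879.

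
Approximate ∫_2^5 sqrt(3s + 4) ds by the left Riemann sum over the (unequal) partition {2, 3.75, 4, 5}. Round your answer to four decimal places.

10.5103

Subinterval widths: 1.75, 0.25, 1.
Left endpoints: 2, 3.75, 4.
f(2) ≈ 3.1623, f(3.75) ≈ 3.9051, f(4) ≈ 4.0000.
Sum = Σ Δs_i · f(s_i).
Sum ≈ 10.5103.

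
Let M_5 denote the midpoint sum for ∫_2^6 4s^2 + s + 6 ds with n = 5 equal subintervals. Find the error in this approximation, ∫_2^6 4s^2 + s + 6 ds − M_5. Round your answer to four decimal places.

Exact integral: ∫_2^6 f(s) ds ≈ 317.333333.
M_5 = 316.48.
Error ≈ 317.333333 − 316.48 ≈ 0.8533.

0.8533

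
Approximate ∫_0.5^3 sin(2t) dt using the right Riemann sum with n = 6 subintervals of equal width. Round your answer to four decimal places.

Δt = (3 − 0.5)/6 = 5/12.
Right endpoints: 11/12, 4/3, 1.75, 13/6, 31/12, 3.
f(11/12) ≈ 0.9657, f(4/3) ≈ 0.4573, f(1.75) ≈ -0.3508, f(13/6) ≈ -0.9290, f(31/12) ≈ -0.8986, f(3) ≈ -0.2794.
Sum = Δt · [f(11/12) + f(4/3) + f(1.75) + ...].
Sum ≈ -0.4312.

-0.4312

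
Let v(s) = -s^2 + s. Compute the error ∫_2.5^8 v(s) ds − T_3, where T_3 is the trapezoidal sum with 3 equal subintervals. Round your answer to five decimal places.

Exact integral: ∫_2.5^8 v(s) ds ≈ -136.5833333.
T_3 ≈ -139.6643519.
Error ≈ -136.5833333 − (-139.6643519) ≈ 3.08102.

3.08102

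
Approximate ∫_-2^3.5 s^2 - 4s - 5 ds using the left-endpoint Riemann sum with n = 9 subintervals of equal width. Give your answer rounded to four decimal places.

Δs = (3.5 − (-2))/9 = 11/18.
Left endpoints: -2, -25/18, -7/9, -1/6, 4/9, 19/18, 5/3, 41/18, 26/9.
f(-2) = 7, f(-25/18) = 805/324, f(-7/9) = -104/81, f(-1/6) = -155/36, f(4/9) = -533/81, f(19/18) = -2627/324, f(5/3) = -80/9, f(41/18) = -2891/324, f(26/9) = -665/81.
Sum = Δs · [f(-2) + f(-25/18) + f(-7/9) + ...].
Sum ≈ -22.4979.

-22.4979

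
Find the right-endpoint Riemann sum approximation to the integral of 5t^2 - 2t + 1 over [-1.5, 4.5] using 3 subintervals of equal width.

243.5

Δt = (4.5 − (-1.5))/3 = 2.
Right endpoints: 0.5, 2.5, 4.5.
f(0.5) = 1.25, f(2.5) = 27.25, f(4.5) = 93.25.
Sum = Δt · [f(0.5) + f(2.5) + f(4.5)].
Sum = 243.5.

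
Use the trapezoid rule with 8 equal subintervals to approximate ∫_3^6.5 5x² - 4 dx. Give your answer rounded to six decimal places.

Δx = (6.5 − 3)/8 = 0.4375.
f(3) = 41, f(3.4375) = 55.08203125, f(3.875) = 71.078125, f(4.3125) = 88.98828125, f(4.75) = 108.8125, f(5.1875) = 130.55078125, f(5.625) = 154.203125, f(6.0625) = 179.76953125, f(6.5) = 207.25.
T_8 = (Δx/2)·[f(x_0) + 2f(x_1) + ... + 2f(x_{7}) + f(x_8)].
Sum ≈ 399.266602.

399.266602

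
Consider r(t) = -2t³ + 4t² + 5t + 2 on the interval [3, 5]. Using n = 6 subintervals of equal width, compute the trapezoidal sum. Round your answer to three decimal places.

-98.074

Δt = (5 − 3)/6 = 1/3.
r(3) = -1, r(10/3) = -296/27, r(11/3) = -661/27, r(4) = -42, r(13/3) = -1727/27, r(14/3) = -2452/27, r(5) = -123.
T_6 = (Δt/2)·[r(t_0) + 2r(t_1) + ... + 2r(t_{5}) + r(t_6)].
Sum ≈ -98.074.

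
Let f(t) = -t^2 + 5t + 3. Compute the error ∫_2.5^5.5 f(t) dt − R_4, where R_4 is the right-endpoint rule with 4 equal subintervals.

3.65625

Exact integral: ∫_2.5^5.5 f(t) dt = 18.75.
R_4 = 15.09375.
Error = 18.75 − 15.09375 = 3.65625.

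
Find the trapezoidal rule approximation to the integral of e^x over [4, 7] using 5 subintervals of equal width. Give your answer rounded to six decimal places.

Δx = (7 − 4)/5 = 0.6.
f(4) ≈ 54.598150, f(4.6) ≈ 99.484316, f(5.2) ≈ 181.272242, f(5.8) ≈ 330.299560, f(6.4) ≈ 601.845038, f(7) ≈ 1096.633158.
T_5 = (Δx/2)·[f(x_0) + 2f(x_1) + ... + 2f(x_{4}) + f(x_5)].
Sum ≈ 1073.110086.

1073.110086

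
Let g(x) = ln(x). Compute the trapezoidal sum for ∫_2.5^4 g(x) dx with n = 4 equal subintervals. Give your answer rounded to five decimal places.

1.75270

Δx = (4 − 2.5)/4 = 0.375.
g(2.5) ≈ 0.91629, g(2.875) ≈ 1.05605, g(3.25) ≈ 1.17865, g(3.625) ≈ 1.28785, g(4) ≈ 1.38629.
T_4 = (Δx/2)·[g(x_0) + 2g(x_1) + 2g(x_2) + 2g(x_3) + g(x_4)].
Sum ≈ 1.75270.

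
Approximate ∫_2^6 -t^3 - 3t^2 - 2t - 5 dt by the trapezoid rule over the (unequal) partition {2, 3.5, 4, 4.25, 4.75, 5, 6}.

-590.3046875

Subinterval widths: 1.5, 0.5, 0.25, 0.5, 0.25, 1.
f(2) = -29, f(3.5) = -91.625, f(4) = -125, f(4.25) = -144.453125, f(4.75) = -189.359375, f(5) = -215, f(6) = -341.
On each subinterval the trapezoid contributes (Δt_i/2)·[f(t_{i-1}) + f(t_i)].
Sum = -590.3046875.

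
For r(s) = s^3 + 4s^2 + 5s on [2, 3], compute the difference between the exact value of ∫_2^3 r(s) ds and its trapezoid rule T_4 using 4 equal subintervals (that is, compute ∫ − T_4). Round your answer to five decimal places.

Exact integral: ∫_2^3 r(s) ds ≈ 54.0833333.
T_4 = 54.203125.
Error ≈ 54.0833333 − 54.203125 ≈ -0.11979.

-0.11979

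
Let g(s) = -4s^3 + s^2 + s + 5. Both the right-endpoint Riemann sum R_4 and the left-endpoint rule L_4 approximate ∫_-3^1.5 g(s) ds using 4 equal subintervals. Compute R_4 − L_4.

R_4 = 45.0703125.
L_4 = 184.2890625.
R_4 − L_4 = -139.21875.

-139.21875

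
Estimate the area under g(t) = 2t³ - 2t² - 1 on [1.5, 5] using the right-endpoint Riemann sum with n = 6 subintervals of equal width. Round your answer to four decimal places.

Δt = (5 − 1.5)/6 = 7/12.
Right endpoints: 25/12, 8/3, 3.25, 23/6, 53/12, 5.
g(25/12) = 7261/864, g(8/3) = 613/27, g(3.25) = 46.53125, g(23/6) = 8885/108, g(53/12) = 114305/864, g(5) = 199.
Sum = Δt · [g(25/12) + g(8/3) + g(3.25) + ...].
Sum ≈ 286.5362.

286.5362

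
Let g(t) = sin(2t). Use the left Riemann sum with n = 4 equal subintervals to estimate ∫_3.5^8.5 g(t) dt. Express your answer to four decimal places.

1.2252

Δt = (8.5 − 3.5)/4 = 1.25.
Left endpoints: 3.5, 4.75, 6, 7.25.
g(3.5) ≈ 0.6570, g(4.75) ≈ -0.0752, g(6) ≈ -0.5366, g(7.25) ≈ 0.9349.
Sum = Δt · [g(3.5) + g(4.75) + g(6) + g(7.25)].
Sum ≈ 1.2252.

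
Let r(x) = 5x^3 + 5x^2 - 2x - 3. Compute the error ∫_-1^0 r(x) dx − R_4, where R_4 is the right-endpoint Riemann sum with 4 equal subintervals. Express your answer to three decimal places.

Exact integral: ∫_-1^0 r(x) dx ≈ -1.58333.
R_4 = -1.859375.
Error ≈ -1.58333 − (-1.859375) ≈ 0.276.

0.276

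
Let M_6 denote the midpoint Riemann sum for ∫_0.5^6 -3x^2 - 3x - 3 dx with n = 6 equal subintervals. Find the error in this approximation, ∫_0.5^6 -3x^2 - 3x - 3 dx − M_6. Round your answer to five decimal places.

Exact integral: ∫_0.5^6 f(x) dx = -286.
M_6 ≈ -284.8446181.
Error ≈ -286 − (-284.8446181) ≈ -1.15538.

-1.15538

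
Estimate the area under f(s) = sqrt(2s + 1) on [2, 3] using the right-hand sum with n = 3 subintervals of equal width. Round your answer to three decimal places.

2.514

Δs = (3 − 2)/3 = 1/3.
Right endpoints: 7/3, 8/3, 3.
f(7/3) ≈ 2.380, f(8/3) ≈ 2.517, f(3) ≈ 2.646.
Sum = Δs · [f(7/3) + f(8/3) + f(3)].
Sum ≈ 2.514.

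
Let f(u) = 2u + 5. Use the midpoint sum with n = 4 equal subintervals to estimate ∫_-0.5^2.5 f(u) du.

Δu = (2.5 − (-0.5))/4 = 0.75.
Midpoints: -0.125, 0.625, 1.375, 2.125.
f(-0.125) = 4.75, f(0.625) = 6.25, f(1.375) = 7.75, f(2.125) = 9.25.
Sum = Δu · [f(-0.125) + f(0.625) + f(1.375) + f(2.125)].
Sum = 21.

21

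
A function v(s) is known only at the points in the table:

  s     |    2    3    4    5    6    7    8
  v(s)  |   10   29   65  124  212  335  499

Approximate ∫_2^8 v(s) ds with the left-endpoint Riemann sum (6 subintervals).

Δs = 1.
Sum = 1·[10 + 29 + 65 + 124 + 212 + 335] = 775.

775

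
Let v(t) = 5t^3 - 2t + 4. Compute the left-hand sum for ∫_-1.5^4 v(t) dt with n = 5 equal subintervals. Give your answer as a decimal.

Δt = (4 − (-1.5))/5 = 1.1.
Left endpoints: -1.5, -0.4, 0.7, 1.8, 2.9.
v(-1.5) = -9.875, v(-0.4) = 4.48, v(0.7) = 4.315, v(1.8) = 29.56, v(2.9) = 120.145.
Sum = Δt · [v(-1.5) + v(-0.4) + v(0.7) + v(1.8) + v(2.9)].
Sum = 163.4875.

163.4875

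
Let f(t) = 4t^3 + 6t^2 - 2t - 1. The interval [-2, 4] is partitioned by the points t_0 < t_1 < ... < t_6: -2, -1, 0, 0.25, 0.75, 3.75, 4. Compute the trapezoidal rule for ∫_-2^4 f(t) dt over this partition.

Subinterval widths: 1, 1, 0.25, 0.5, 3, 0.25.
f(-2) = -5, f(-1) = 3, f(0) = -1, f(0.25) = -1.0625, f(0.75) = 2.5625, f(3.75) = 286.8125, f(4) = 343.
On each subinterval the trapezoid contributes (Δt_i/2)·[f(t_{i-1}) + f(t_i)].
Sum = 512.90625.

512.90625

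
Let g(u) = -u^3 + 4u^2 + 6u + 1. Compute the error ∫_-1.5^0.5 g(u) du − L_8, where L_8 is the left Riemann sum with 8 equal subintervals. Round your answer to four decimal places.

-0.0521

Exact integral: ∫_-1.5^0.5 g(u) du ≈ 1.916667.
L_8 = 1.96875.
Error ≈ 1.916667 − 1.96875 ≈ -0.0521.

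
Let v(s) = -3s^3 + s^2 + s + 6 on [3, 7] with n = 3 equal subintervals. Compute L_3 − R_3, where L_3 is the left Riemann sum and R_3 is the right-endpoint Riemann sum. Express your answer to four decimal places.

1205.3333

L_3 ≈ -1040.148148.
R_3 ≈ -2245.481481.
L_3 − R_3 ≈ 1205.3333.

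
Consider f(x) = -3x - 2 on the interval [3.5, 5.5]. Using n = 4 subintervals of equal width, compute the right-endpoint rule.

Δx = (5.5 − 3.5)/4 = 0.5.
Right endpoints: 4, 4.5, 5, 5.5.
f(4) = -14, f(4.5) = -15.5, f(5) = -17, f(5.5) = -18.5.
Sum = Δx · [f(4) + f(4.5) + f(5) + f(5.5)].
Sum = -32.5.

-32.5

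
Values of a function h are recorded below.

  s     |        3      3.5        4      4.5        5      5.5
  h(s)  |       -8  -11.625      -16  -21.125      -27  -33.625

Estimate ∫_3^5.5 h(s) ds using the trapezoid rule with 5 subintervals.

Δs = 0.5.
T_5 = (0.5/2)·[(-8) + 2·(-11.625) + 2·(-16) + 2·(-21.125) + 2·(-27) + (-33.625)] = -48.28125.

-48.28125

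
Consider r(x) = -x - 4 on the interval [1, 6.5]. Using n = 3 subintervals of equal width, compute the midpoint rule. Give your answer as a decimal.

-42.625

Δx = (6.5 − 1)/3 = 11/6.
Midpoints: 23/12, 3.75, 67/12.
r(23/12) = -71/12, r(3.75) = -7.75, r(67/12) = -115/12.
Sum = Δx · [r(23/12) + r(3.75) + r(67/12)].
Sum = -42.625.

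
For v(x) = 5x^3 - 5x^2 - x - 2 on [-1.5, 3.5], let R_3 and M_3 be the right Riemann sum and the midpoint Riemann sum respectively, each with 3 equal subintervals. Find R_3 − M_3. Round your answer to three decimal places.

181.597

R_3 ≈ 259.18981.
M_3 ≈ 77.59259.
R_3 − M_3 ≈ 181.597.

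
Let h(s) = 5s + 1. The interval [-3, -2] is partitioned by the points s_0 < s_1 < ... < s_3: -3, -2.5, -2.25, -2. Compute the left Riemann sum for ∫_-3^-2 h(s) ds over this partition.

Subinterval widths: 0.5, 0.25, 0.25.
Left endpoints: -3, -2.5, -2.25.
h(-3) = -14, h(-2.5) = -11.5, h(-2.25) = -10.25.
Sum = Σ Δs_i · h(s_i).
Sum = -12.4375.

-12.4375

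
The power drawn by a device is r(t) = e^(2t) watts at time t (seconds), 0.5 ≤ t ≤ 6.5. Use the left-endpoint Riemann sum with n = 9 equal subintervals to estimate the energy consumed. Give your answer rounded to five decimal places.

105574.62815

Δt = (6.5 − 0.5)/9 = 2/3.
Left endpoints: 0.5, 7/6, 11/6, 2.5, 19/6, 23/6, 4.5, 31/6, 35/6.
r(0.5) ≈ 2.71828, r(7/6) ≈ 10.31226, r(11/6) ≈ 39.12128, r(2.5) ≈ 148.41316, r(19/6) ≈ 563.03024, r(23/6) ≈ 2135.94973, r(4.5) ≈ 8103.08393, r(31/6) ≈ 30740.40934, r(35/6) ≈ 116618.90400.
Sum = Δt · [r(0.5) + r(7/6) + r(11/6) + ...].
Sum ≈ 105574.62815.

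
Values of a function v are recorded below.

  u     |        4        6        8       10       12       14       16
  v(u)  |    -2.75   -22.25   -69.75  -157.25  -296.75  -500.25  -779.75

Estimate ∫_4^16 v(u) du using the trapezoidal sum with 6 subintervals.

Δu = 2.
T_6 = (2/2)·[(-2.75) + 2·(-22.25) + 2·(-69.75) + 2·(-157.25) + 2·(-296.75) + 2·(-500.25) + (-779.75)] = -2875.

-2875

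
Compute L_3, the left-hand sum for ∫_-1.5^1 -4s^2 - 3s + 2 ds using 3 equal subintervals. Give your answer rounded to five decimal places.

Δs = (1 − (-1.5))/3 = 5/6.
Left endpoints: -1.5, -2/3, 1/6.
f(-1.5) = -2.5, f(-2/3) = 20/9, f(1/6) = 25/18.
Sum = Δs · [f(-1.5) + f(-2/3) + f(1/6)].
Sum ≈ 0.92593.

0.92593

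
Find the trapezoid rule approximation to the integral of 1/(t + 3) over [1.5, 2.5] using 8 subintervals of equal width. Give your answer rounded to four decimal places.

0.2007

Δt = (2.5 − 1.5)/8 = 0.125.
f(1.5) = 2/9, f(1.625) = 8/37, f(1.75) = 4/19, f(1.875) = 8/39, f(2) = 0.2, f(2.125) = 8/41, f(2.25) = 4/21, f(2.375) = 8/43, f(2.5) = 2/11.
T_8 = (Δt/2)·[f(t_0) + 2f(t_1) + ... + 2f(t_{7}) + f(t_8)].
Sum ≈ 0.2007.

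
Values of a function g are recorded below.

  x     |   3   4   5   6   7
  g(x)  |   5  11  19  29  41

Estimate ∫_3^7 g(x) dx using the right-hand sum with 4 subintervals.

100

Δx = 1.
Sum = 1·[11 + 19 + 29 + 41] = 100.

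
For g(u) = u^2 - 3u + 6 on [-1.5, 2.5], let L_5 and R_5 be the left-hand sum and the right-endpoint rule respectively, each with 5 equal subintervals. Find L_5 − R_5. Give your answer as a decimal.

6.4

L_5 = 27.96.
R_5 = 21.56.
L_5 − R_5 = 6.4.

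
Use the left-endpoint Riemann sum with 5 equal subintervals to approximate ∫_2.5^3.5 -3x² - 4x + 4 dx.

-33.07

Δx = (3.5 − 2.5)/5 = 0.2.
Left endpoints: 2.5, 2.7, 2.9, 3.1, 3.3.
f(2.5) = -24.75, f(2.7) = -28.67, f(2.9) = -32.83, f(3.1) = -37.23, f(3.3) = -41.87.
Sum = Δx · [f(2.5) + f(2.7) + f(2.9) + f(3.1) + f(3.3)].
Sum = -33.07.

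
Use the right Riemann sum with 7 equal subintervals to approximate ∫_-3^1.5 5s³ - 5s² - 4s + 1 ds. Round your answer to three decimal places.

-78.704

Δs = (1.5 − (-3))/7 = 9/14.
Right endpoints: -33/14, -12/7, -15/14, -3/7, 3/14, 6/7, 1.5.
f(-33/14) = -227299/2744, f(-12/7) = -10985/343, f(-15/14) = -18121/2744, f(-3/7) = 481/343, f(3/14) = -103/2744, f(6/7) = -1013/343, f(1.5) = 0.625.
Sum = Δs · [f(-33/14) + f(-12/7) + f(-15/14) + ...].
Sum ≈ -78.704.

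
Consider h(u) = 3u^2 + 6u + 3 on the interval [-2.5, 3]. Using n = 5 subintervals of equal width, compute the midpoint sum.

65.71125

Δu = (3 − (-2.5))/5 = 1.1.
Midpoints: -1.95, -0.85, 0.25, 1.35, 2.45.
h(-1.95) = 2.7075, h(-0.85) = 0.0675, h(0.25) = 4.6875, h(1.35) = 16.5675, h(2.45) = 35.7075.
Sum = Δu · [h(-1.95) + h(-0.85) + h(0.25) + h(1.35) + h(2.45)].
Sum = 65.71125.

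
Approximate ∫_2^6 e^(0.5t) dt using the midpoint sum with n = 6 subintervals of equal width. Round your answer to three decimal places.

34.574

Δt = (6 − 2)/6 = 2/3.
Midpoints: 7/3, 3, 11/3, 13/3, 5, 17/3.
f(7/3) ≈ 3.211, f(3) ≈ 4.482, f(11/3) ≈ 6.255, f(13/3) ≈ 8.729, f(5) ≈ 12.182, f(17/3) ≈ 17.002.
Sum = Δt · [f(7/3) + f(3) + f(11/3) + ...].
Sum ≈ 34.574.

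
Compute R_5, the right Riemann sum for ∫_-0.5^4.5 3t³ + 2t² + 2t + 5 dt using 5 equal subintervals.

Δt = (4.5 − (-0.5))/5 = 1.
Right endpoints: 0.5, 1.5, 2.5, 3.5, 4.5.
f(0.5) = 6.875, f(1.5) = 22.625, f(2.5) = 69.375, f(3.5) = 165.125, f(4.5) = 327.875.
Sum = Δt · [f(0.5) + f(1.5) + f(2.5) + f(3.5) + f(4.5)].
Sum = 591.875.

591.875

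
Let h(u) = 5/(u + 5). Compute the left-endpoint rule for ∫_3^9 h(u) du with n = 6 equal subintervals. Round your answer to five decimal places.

Δu = (9 − 3)/6 = 1.
Left endpoints: 3, 4, 5, 6, 7, 8.
h(3) = 0.625, h(4) = 5/9, h(5) = 0.5, h(6) = 5/11, h(7) = 5/12, h(8) = 5/13.
Sum = Δu · [h(3) + h(4) + h(5) + ...].
Sum ≈ 2.93638.

2.93638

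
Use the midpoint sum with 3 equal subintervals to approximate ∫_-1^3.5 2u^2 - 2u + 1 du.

Δu = (3.5 − (-1))/3 = 1.5.
Midpoints: -0.25, 1.25, 2.75.
f(-0.25) = 1.625, f(1.25) = 1.625, f(2.75) = 10.625.
Sum = Δu · [f(-0.25) + f(1.25) + f(2.75)].
Sum = 20.8125.

20.8125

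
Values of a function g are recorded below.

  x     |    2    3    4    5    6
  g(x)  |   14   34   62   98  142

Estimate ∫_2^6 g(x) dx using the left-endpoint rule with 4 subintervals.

Δx = 1.
Sum = 1·[14 + 34 + 62 + 98] = 208.

208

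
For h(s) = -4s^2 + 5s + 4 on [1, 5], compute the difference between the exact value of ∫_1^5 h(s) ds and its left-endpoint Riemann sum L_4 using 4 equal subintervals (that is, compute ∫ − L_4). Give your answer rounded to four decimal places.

Exact integral: ∫_1^5 h(s) ds ≈ -89.333333.
L_4 = -54.
Error ≈ -89.333333 − (-54) ≈ -35.3333.

-35.3333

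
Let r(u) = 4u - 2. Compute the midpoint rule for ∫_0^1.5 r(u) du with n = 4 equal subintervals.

Δu = (1.5 − 0)/4 = 0.375.
Midpoints: 0.1875, 0.5625, 0.9375, 1.3125.
r(0.1875) = -1.25, r(0.5625) = 0.25, r(0.9375) = 1.75, r(1.3125) = 3.25.
Sum = Δu · [r(0.1875) + r(0.5625) + r(0.9375) + r(1.3125)].
Sum = 1.5.

1.5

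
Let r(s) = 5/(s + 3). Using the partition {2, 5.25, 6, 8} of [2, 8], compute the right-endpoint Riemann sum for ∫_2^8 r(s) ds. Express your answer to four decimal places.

Subinterval widths: 3.25, 0.75, 2.
Right endpoints: 5.25, 6, 8.
r(5.25) = 20/33, r(6) = 5/9, r(8) = 5/11.
Sum = Σ Δs_i · r(s_i).
Sum ≈ 3.2955.

3.2955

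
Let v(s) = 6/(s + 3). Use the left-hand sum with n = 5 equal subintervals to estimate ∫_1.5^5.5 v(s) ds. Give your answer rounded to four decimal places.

Δs = (5.5 − 1.5)/5 = 0.8.
Left endpoints: 1.5, 2.3, 3.1, 3.9, 4.7.
v(1.5) = 4/3, v(2.3) = 60/53, v(3.1) = 60/61, v(3.9) = 20/23, v(4.7) = 60/77.
Sum = Δs · [v(1.5) + v(2.3) + v(3.1) + v(3.9) + v(4.7)].
Sum ≈ 4.0782.

4.0782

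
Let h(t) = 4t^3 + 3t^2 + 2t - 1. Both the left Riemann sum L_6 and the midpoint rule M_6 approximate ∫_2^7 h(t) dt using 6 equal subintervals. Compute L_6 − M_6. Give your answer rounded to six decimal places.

L_6 ≈ 2174.23611111.
M_6 ≈ 2743.50694444.
L_6 − M_6 ≈ -569.270833.

-569.270833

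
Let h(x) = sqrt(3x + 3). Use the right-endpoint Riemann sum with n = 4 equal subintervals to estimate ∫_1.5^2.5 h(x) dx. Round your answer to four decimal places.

3.0588

Δx = (2.5 − 1.5)/4 = 0.25.
Right endpoints: 1.75, 2, 2.25, 2.5.
h(1.75) ≈ 2.8723, h(2) ≈ 3.0000, h(2.25) ≈ 3.1225, h(2.5) ≈ 3.2404.
Sum = Δx · [h(1.75) + h(2) + h(2.25) + h(2.5)].
Sum ≈ 3.0588.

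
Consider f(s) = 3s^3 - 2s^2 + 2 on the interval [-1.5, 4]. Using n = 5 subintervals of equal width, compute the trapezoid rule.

164.54625

Δs = (4 − (-1.5))/5 = 1.1.
f(-1.5) = -12.625, f(-0.4) = 1.488, f(0.7) = 2.049, f(1.8) = 13.016, f(2.9) = 58.347, f(4) = 162.
T_5 = (Δs/2)·[f(s_0) + 2f(s_1) + ... + 2f(s_{4}) + f(s_5)].
Sum = 164.54625.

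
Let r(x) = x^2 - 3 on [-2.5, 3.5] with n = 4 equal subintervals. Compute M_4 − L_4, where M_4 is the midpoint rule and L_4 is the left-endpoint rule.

1.125

M_4 = 0.375.
L_4 = -0.75.
M_4 − L_4 = 1.125.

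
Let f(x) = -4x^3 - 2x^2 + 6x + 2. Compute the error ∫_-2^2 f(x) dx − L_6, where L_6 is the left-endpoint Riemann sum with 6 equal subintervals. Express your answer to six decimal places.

Exact integral: ∫_-2^2 f(x) dx ≈ -2.66666667.
L_6 ≈ 10.07407407.
Error ≈ -2.66666667 − 10.07407407 ≈ -12.740741.

-12.740741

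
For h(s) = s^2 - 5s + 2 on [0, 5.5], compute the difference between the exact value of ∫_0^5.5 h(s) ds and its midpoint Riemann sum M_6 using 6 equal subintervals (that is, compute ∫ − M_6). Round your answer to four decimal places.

Exact integral: ∫_0^5.5 h(s) ds ≈ -9.166667.
M_6 ≈ -9.551794.
Error ≈ -9.166667 − (-9.551794) ≈ 0.3851.

0.3851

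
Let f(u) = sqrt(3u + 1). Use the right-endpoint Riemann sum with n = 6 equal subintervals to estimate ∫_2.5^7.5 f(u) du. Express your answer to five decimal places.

Δu = (7.5 − 2.5)/6 = 5/6.
Right endpoints: 10/3, 25/6, 5, 35/6, 20/3, 7.5.
f(10/3) ≈ 3.31662, f(25/6) ≈ 3.67423, f(5) ≈ 4.00000, f(35/6) ≈ 4.30116, f(20/3) ≈ 4.58258, f(7.5) ≈ 4.84768.
Sum = Δu · [f(10/3) + f(25/6) + f(5) + ...].
Sum ≈ 20.60190.

20.60190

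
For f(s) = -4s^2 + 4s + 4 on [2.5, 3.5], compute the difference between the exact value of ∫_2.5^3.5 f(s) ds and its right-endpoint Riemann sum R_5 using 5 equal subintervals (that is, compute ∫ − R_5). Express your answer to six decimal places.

2.026667

Exact integral: ∫_2.5^3.5 f(s) ds ≈ -20.33333333.
R_5 = -22.36.
Error ≈ -20.33333333 − (-22.36) ≈ 2.026667.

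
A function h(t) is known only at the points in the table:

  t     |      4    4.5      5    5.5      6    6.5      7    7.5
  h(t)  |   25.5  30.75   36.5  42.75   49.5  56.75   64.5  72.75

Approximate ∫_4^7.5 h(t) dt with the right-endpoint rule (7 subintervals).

176.75

Δt = 0.5.
Sum = 0.5·[30.75 + 36.5 + 42.75 + 49.5 + 56.75 + 64.5 + 72.75] = 176.75.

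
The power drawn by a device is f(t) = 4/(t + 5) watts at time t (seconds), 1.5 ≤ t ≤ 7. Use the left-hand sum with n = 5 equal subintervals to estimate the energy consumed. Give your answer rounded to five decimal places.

2.61427

Δt = (7 − 1.5)/5 = 1.1.
Left endpoints: 1.5, 2.6, 3.7, 4.8, 5.9.
f(1.5) = 8/13, f(2.6) = 10/19, f(3.7) = 40/87, f(4.8) = 20/49, f(5.9) = 40/109.
Sum = Δt · [f(1.5) + f(2.6) + f(3.7) + f(4.8) + f(5.9)].
Sum ≈ 2.61427.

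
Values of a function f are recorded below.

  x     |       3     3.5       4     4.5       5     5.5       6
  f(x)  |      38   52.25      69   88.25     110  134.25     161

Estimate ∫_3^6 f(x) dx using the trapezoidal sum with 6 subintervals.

Δx = 0.5.
T_6 = (0.5/2)·[38 + 2·52.25 + 2·69 + 2·88.25 + 2·110 + 2·134.25 + 161] = 276.625.

276.625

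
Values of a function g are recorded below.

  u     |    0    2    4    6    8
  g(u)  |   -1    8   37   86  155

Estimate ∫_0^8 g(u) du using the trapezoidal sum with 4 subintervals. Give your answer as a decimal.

416

Δu = 2.
T_4 = (2/2)·[(-1) + 2·8 + 2·37 + 2·86 + 155] = 416.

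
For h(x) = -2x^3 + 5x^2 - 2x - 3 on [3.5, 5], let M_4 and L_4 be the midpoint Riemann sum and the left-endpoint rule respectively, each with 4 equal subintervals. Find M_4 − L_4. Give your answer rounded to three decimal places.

-18.325

M_4 ≈ -117.48340.
L_4 ≈ -99.15820.
M_4 − L_4 ≈ -18.325.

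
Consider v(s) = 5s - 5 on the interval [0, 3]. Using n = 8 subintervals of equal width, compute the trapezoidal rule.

7.5

Δs = (3 − 0)/8 = 0.375.
v(0) = -5, v(0.375) = -3.125, v(0.75) = -1.25, v(1.125) = 0.625, v(1.5) = 2.5, v(1.875) = 4.375, v(2.25) = 6.25, v(2.625) = 8.125, v(3) = 10.
T_8 = (Δs/2)·[v(s_0) + 2v(s_1) + ... + 2v(s_{7}) + v(s_8)].
Sum = 7.5.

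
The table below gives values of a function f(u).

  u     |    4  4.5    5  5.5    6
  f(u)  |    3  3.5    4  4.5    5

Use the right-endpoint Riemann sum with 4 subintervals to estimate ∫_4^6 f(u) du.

8.5

Δu = 0.5.
Sum = 0.5·[3.5 + 4 + 4.5 + 5] = 8.5.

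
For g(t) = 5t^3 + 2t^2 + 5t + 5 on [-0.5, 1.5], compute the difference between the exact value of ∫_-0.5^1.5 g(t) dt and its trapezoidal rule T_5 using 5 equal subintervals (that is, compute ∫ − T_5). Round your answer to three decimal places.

Exact integral: ∫_-0.5^1.5 g(t) dt ≈ 23.58333.
T_5 = 24.09.
Error ≈ 23.58333 − 24.09 ≈ -0.507.

-0.507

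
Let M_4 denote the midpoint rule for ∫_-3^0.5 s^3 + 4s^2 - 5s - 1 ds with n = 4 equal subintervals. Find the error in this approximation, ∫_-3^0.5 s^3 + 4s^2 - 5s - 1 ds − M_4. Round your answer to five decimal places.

Exact integral: ∫_-3^0.5 f(s) ds ≈ 34.3072917.
M_4 ≈ 34.2514648.
Error ≈ 34.3072917 − 34.2514648 ≈ 0.05583.

0.05583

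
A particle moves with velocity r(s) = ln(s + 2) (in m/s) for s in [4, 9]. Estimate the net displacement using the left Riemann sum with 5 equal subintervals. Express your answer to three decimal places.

Δs = (9 − 4)/5 = 1.
Left endpoints: 4, 5, 6, 7, 8.
r(4) ≈ 1.792, r(5) ≈ 1.946, r(6) ≈ 2.079, r(7) ≈ 2.197, r(8) ≈ 2.303.
Sum = Δs · [r(4) + r(5) + r(6) + r(7) + r(8)].
Sum ≈ 10.317.

10.317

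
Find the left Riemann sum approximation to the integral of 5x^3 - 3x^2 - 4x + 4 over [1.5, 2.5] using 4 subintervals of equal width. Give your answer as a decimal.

Δx = (2.5 − 1.5)/4 = 0.25.
Left endpoints: 1.5, 1.75, 2, 2.25.
f(1.5) = 8.125, f(1.75) = 14.609375, f(2) = 24, f(2.25) = 36.765625.
Sum = Δx · [f(1.5) + f(1.75) + f(2) + f(2.25)].
Sum = 20.875.

20.875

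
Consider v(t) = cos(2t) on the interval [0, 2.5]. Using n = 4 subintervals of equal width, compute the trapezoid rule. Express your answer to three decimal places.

Δt = (2.5 − 0)/4 = 0.625.
v(0) ≈ 1.000, v(0.625) ≈ 0.315, v(1.25) ≈ -0.801, v(1.875) ≈ -0.821, v(2.5) ≈ 0.284.
T_4 = (Δt/2)·[v(t_0) + 2v(t_1) + 2v(t_2) + 2v(t_3) + v(t_4)].
Sum ≈ -0.415.

-0.415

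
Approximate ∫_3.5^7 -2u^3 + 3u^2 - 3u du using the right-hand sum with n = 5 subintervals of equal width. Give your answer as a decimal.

Δu = (7 − 3.5)/5 = 0.7.
Right endpoints: 4.2, 4.9, 5.6, 6.3, 7.
f(4.2) = -107.856, f(4.9) = -177.968, f(5.6) = -273.952, f(6.3) = -399.924, f(7) = -560.
Sum = Δu · [f(4.2) + f(4.9) + f(5.6) + f(6.3) + f(7)].
Sum = -1063.79.

-1063.79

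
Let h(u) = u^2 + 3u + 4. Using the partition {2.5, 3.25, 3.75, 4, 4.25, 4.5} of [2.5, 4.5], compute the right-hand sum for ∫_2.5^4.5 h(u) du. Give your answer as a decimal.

Subinterval widths: 0.75, 0.5, 0.25, 0.25, 0.25.
Right endpoints: 3.25, 3.75, 4, 4.25, 4.5.
h(3.25) = 24.3125, h(3.75) = 29.3125, h(4) = 32, h(4.25) = 34.8125, h(4.5) = 37.75.
Sum = Σ Δu_i · h(u_i).
Sum = 59.03125.

59.03125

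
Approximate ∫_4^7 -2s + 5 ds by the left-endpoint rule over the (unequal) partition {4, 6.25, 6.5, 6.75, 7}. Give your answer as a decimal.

-12.75

Subinterval widths: 2.25, 0.25, 0.25, 0.25.
Left endpoints: 4, 6.25, 6.5, 6.75.
f(4) = -3, f(6.25) = -7.5, f(6.5) = -8, f(6.75) = -8.5.
Sum = Σ Δs_i · f(s_i).
Sum = -12.75.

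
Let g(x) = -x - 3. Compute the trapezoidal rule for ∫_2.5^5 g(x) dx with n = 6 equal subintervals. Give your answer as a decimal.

-16.875

Δx = (5 − 2.5)/6 = 5/12.
g(2.5) = -5.5, g(35/12) = -71/12, g(10/3) = -19/3, g(3.75) = -6.75, g(25/6) = -43/6, g(55/12) = -91/12, g(5) = -8.
T_6 = (Δx/2)·[g(x_0) + 2g(x_1) + ... + 2g(x_{5}) + g(x_6)].
Sum = -16.875.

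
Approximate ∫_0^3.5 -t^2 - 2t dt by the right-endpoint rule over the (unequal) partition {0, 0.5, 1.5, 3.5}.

-44.375

Subinterval widths: 0.5, 1, 2.
Right endpoints: 0.5, 1.5, 3.5.
f(0.5) = -1.25, f(1.5) = -5.25, f(3.5) = -19.25.
Sum = Σ Δt_i · f(t_i).
Sum = -44.375.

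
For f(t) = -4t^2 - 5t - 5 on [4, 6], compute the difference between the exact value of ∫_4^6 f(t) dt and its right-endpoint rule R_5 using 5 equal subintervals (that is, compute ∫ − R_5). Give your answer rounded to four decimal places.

Exact integral: ∫_4^6 f(t) dt ≈ -262.666667.
R_5 = -280.88.
Error ≈ -262.666667 − (-280.88) ≈ 18.2133.

18.2133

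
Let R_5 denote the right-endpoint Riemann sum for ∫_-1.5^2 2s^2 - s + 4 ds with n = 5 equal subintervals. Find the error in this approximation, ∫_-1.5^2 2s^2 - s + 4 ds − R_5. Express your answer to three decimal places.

-0.572

Exact integral: ∫_-1.5^2 f(s) ds ≈ 20.70833.
R_5 = 21.28.
Error ≈ 20.70833 − 21.28 ≈ -0.572.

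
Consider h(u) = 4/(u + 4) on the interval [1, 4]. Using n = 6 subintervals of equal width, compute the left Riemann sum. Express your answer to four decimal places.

1.9570

Δu = (4 − 1)/6 = 0.5.
Left endpoints: 1, 1.5, 2, 2.5, 3, 3.5.
h(1) = 0.8, h(1.5) = 8/11, h(2) = 2/3, h(2.5) = 8/13, h(3) = 4/7, h(3.5) = 8/15.
Sum = Δu · [h(1) + h(1.5) + h(2) + ...].
Sum ≈ 1.9570.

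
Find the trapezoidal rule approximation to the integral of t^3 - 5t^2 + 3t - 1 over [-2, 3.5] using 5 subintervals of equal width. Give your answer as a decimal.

-47.45125

Δt = (3.5 − (-2))/5 = 1.1.
f(-2) = -35, f(-0.9) = -8.479, f(0.2) = -0.592, f(1.3) = -3.353, f(2.4) = -8.776, f(3.5) = -8.875.
T_5 = (Δt/2)·[f(t_0) + 2f(t_1) + ... + 2f(t_{4}) + f(t_5)].
Sum = -47.45125.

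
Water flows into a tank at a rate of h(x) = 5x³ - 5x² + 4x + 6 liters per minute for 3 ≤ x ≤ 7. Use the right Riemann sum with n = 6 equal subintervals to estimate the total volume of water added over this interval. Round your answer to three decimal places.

Δx = (7 − 3)/6 = 2/3.
Right endpoints: 11/3, 13/3, 5, 17/3, 19/3, 7.
h(11/3) = 5398/27, h(13/3) = 9080/27, h(5) = 526, h(17/3) = 21004/27, h(19/3) = 29726/27, h(7) = 1504.
Sum = Δx · [h(11/3) + h(13/3) + h(5) + ...].
Sum ≈ 2963.407.

2963.407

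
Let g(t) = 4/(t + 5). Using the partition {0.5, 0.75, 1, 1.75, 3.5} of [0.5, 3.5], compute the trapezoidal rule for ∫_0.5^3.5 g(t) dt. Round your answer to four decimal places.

Subinterval widths: 0.25, 0.25, 0.75, 1.75.
g(0.5) = 8/11, g(0.75) = 16/23, g(1) = 2/3, g(1.75) = 16/27, g(3.5) = 8/17.
On each subinterval the trapezoid contributes (Δt_i/2)·[g(t_{i-1}) + g(t_i)].
Sum ≈ 1.7507.

1.7507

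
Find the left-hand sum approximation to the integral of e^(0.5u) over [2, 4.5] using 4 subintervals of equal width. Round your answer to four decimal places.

Δu = (4.5 − 2)/4 = 0.625.
Left endpoints: 2, 2.625, 3.25, 3.875.
f(2) ≈ 2.7183, f(2.625) ≈ 3.7155, f(3.25) ≈ 5.0784, f(3.875) ≈ 6.9414.
Sum = Δu · [f(2) + f(2.625) + f(3.25) + f(3.875)].
Sum ≈ 11.5335.

11.5335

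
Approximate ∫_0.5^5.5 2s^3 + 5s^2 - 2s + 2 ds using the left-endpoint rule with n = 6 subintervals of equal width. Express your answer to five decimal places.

Δs = (5.5 − 0.5)/6 = 5/6.
Left endpoints: 0.5, 4/3, 13/6, 3, 23/6, 14/3.
f(0.5) = 2.5, f(4/3) = 350/27, f(13/6) = 1120/27, f(3) = 95, f(23/6) = 9745/54, f(14/3) = 8230/27.
Sum = Δs · [f(0.5) + f(4/3) + f(13/6) + ...].
Sum ≈ 531.01852.

531.01852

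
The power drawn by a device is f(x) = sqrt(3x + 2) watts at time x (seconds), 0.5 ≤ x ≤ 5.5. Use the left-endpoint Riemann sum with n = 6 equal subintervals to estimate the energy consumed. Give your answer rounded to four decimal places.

15.1889

Δx = (5.5 − 0.5)/6 = 5/6.
Left endpoints: 0.5, 4/3, 13/6, 3, 23/6, 14/3.
f(0.5) ≈ 1.8708, f(4/3) ≈ 2.4495, f(13/6) ≈ 2.9155, f(3) ≈ 3.3166, f(23/6) ≈ 3.6742, f(14/3) ≈ 4.0000.
Sum = Δx · [f(0.5) + f(4/3) + f(13/6) + ...].
Sum ≈ 15.1889.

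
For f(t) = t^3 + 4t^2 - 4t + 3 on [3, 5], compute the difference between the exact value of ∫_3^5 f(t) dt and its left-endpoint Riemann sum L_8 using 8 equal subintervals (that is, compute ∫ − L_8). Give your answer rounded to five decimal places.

18.91667

Exact integral: ∫_3^5 f(t) dt ≈ 240.6666667.
L_8 = 221.75.
Error ≈ 240.6666667 − 221.75 ≈ 18.91667.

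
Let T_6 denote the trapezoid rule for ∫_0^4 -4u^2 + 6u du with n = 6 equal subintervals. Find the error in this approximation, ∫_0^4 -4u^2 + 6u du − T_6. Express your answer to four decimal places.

1.1852

Exact integral: ∫_0^4 f(u) du ≈ -37.333333.
T_6 ≈ -38.518519.
Error ≈ -37.333333 − (-38.518519) ≈ 1.1852.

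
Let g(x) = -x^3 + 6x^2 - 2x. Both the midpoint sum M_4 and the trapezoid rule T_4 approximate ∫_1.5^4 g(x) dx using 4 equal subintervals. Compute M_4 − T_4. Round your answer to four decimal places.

0.5493

M_4 ≈ 44.948730.
T_4 ≈ 44.399414.
M_4 − T_4 ≈ 0.5493.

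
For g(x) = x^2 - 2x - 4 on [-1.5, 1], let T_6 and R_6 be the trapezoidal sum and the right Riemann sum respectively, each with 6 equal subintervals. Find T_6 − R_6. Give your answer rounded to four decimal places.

T_6 ≈ -7.219329.
R_6 ≈ -8.521412.
T_6 − R_6 ≈ 1.3021.

1.3021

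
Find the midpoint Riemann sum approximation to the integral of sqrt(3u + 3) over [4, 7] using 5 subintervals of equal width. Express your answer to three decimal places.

Δu = (7 − 4)/5 = 0.6.
Midpoints: 4.3, 4.9, 5.5, 6.1, 6.7.
f(4.3) ≈ 3.987, f(4.9) ≈ 4.207, f(5.5) ≈ 4.416, f(6.1) ≈ 4.615, f(6.7) ≈ 4.806.
Sum = Δu · [f(4.3) + f(4.9) + f(5.5) + f(6.1) + f(6.7)].
Sum ≈ 13.219.

13.219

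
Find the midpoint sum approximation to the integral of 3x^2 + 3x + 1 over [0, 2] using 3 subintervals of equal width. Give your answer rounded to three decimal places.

15.778

Δx = (2 − 0)/3 = 2/3.
Midpoints: 1/3, 1, 5/3.
f(1/3) = 7/3, f(1) = 7, f(5/3) = 43/3.
Sum = Δx · [f(1/3) + f(1) + f(5/3)].
Sum ≈ 15.778.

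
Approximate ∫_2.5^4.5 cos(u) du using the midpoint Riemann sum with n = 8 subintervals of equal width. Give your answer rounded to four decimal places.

Δu = (4.5 − 2.5)/8 = 0.25.
Midpoints: 2.625, 2.875, 3.125, 3.375, 3.625, 3.875, 4.125, 4.375.
f(2.625) ≈ -0.8695, f(2.875) ≈ -0.9647, f(3.125) ≈ -0.9999, f(3.375) ≈ -0.9729, f(3.625) ≈ -0.8854, f(3.875) ≈ -0.7429, f(4.125) ≈ -0.5542, f(4.375) ≈ -0.3310.
Sum = Δu · [f(2.625) + f(2.875) + f(3.125) + ...].
Sum ≈ -1.5801.

-1.5801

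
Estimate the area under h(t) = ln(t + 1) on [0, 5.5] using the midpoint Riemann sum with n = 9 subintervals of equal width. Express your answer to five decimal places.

Δt = (5.5 − 0)/9 = 11/18.
Midpoints: 11/36, 11/12, 55/36, 77/36, 2.75, 121/36, 143/36, 55/12, 187/36.
h(11/36) ≈ 0.26663, h(11/12) ≈ 0.65059, h(55/36) ≈ 0.92734, h(77/36) ≈ 1.14387, h(2.75) ≈ 1.32176, h(121/36) ≈ 1.47273, h(143/36) ≈ 1.60387, h(55/12) ≈ 1.71979, h(187/36) ≈ 1.82365.
Sum = Δt · [h(11/36) + h(11/12) + h(55/36) + ...].
Sum ≈ 6.67958.

6.67958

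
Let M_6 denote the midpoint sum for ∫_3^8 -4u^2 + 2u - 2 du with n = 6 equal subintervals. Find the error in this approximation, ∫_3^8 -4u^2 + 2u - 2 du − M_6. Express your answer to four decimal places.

-1.1574

Exact integral: ∫_3^8 f(u) du ≈ -601.666667.
M_6 ≈ -600.509259.
Error ≈ -601.666667 − (-600.509259) ≈ -1.1574.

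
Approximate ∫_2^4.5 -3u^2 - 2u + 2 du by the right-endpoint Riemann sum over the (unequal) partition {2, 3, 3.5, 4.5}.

-119.625

Subinterval widths: 1, 0.5, 1.
Right endpoints: 3, 3.5, 4.5.
f(3) = -31, f(3.5) = -41.75, f(4.5) = -67.75.
Sum = Σ Δu_i · f(u_i).
Sum = -119.625.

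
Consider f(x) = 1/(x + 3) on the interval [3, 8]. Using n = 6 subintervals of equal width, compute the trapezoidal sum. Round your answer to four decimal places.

Δx = (8 − 3)/6 = 5/6.
f(3) = 1/6, f(23/6) = 6/41, f(14/3) = 3/23, f(5.5) = 2/17, f(19/3) = 3/28, f(43/6) = 6/61, f(8) = 1/11.
T_6 = (Δx/2)·[f(x_0) + 2f(x_1) + ... + 2f(x_{5}) + f(x_6)].
Sum ≈ 0.6073.

0.6073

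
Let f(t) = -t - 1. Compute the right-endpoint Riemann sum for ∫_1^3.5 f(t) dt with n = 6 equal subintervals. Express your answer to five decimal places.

-8.64583

Δt = (3.5 − 1)/6 = 5/12.
Right endpoints: 17/12, 11/6, 2.25, 8/3, 37/12, 3.5.
f(17/12) = -29/12, f(11/6) = -17/6, f(2.25) = -3.25, f(8/3) = -11/3, f(37/12) = -49/12, f(3.5) = -4.5.
Sum = Δt · [f(17/12) + f(11/6) + f(2.25) + ...].
Sum ≈ -8.64583.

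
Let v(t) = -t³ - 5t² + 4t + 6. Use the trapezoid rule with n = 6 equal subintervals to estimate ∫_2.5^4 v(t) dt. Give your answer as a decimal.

-106.58984375

Δt = (4 − 2.5)/6 = 0.25.
v(2.5) = -30.875, v(2.75) = -41.609375, v(3) = -54, v(3.25) = -68.140625, v(3.5) = -84.125, v(3.75) = -102.046875, v(4) = -122.
T_6 = (Δt/2)·[v(t_0) + 2v(t_1) + ... + 2v(t_{5}) + v(t_6)].
Sum = -106.58984375.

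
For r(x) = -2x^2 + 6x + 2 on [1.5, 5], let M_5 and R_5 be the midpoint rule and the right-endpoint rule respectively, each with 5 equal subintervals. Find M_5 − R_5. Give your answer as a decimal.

9.4325

M_5 = -5.5475.
R_5 = -14.98.
M_5 − R_5 = 9.4325.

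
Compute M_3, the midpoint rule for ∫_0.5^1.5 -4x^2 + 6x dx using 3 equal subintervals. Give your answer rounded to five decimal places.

Δx = (1.5 − 0.5)/3 = 1/3.
Midpoints: 2/3, 1, 4/3.
f(2/3) = 20/9, f(1) = 2, f(4/3) = 8/9.
Sum = Δx · [f(2/3) + f(1) + f(4/3)].
Sum ≈ 1.70370.

1.70370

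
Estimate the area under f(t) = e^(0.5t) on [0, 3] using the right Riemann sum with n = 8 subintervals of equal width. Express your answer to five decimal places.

7.63658

Δt = (3 − 0)/8 = 0.375.
Right endpoints: 0.375, 0.75, 1.125, 1.5, 1.875, 2.25, 2.625, 3.
f(0.375) ≈ 1.20623, f(0.75) ≈ 1.45499, f(1.125) ≈ 1.75505, f(1.5) ≈ 2.11700, f(1.875) ≈ 2.55359, f(2.25) ≈ 3.08022, f(2.625) ≈ 3.71545, f(3) ≈ 4.48169.
Sum = Δt · [f(0.375) + f(0.75) + f(1.125) + ...].
Sum ≈ 7.63658.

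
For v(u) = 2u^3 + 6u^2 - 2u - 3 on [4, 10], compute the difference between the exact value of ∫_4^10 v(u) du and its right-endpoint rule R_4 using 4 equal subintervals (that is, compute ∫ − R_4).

Exact integral: ∫_4^10 v(u) du = 6642.
R_4 = 8523.
Error = 6642 − 8523 = -1881.

-1881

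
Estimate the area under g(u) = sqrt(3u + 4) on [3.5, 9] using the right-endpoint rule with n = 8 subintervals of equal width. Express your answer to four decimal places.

26.6859

Δu = (9 − 3.5)/8 = 0.6875.
Right endpoints: 4.1875, 4.875, 5.5625, 6.25, 6.9375, 7.625, 8.3125, 9.
g(4.1875) ≈ 4.0697, g(4.875) ≈ 4.3157, g(5.5625) ≈ 4.5484, g(6.25) ≈ 4.7697, g(6.9375) ≈ 4.9812, g(7.625) ≈ 5.1841, g(8.3125) ≈ 5.3794, g(9) ≈ 5.5678.
Sum = Δu · [g(4.1875) + g(4.875) + g(5.5625) + ...].
Sum ≈ 26.6859.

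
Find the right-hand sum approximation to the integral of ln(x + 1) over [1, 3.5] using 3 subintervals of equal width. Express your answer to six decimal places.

3.204012

Δx = (3.5 − 1)/3 = 5/6.
Right endpoints: 11/6, 8/3, 3.5.
f(11/6) ≈ 1.041454, f(8/3) ≈ 1.299283, f(3.5) ≈ 1.504077.
Sum = Δx · [f(11/6) + f(8/3) + f(3.5)].
Sum ≈ 3.204012.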